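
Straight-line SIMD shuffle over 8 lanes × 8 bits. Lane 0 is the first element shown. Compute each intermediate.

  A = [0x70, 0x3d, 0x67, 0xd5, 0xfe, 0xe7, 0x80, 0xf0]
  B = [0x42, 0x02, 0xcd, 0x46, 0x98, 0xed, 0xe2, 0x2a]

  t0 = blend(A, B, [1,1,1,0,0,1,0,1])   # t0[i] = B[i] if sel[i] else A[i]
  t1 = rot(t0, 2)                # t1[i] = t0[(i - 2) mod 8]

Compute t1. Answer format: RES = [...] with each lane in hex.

RES = [ 0x80  0x2a  0x42  0x02  0xcd  0xd5  0xfe  0xed ]

  t0: 42 02 cd d5 fe ed 80 2a
  t1: 80 2a 42 02 cd d5 fe ed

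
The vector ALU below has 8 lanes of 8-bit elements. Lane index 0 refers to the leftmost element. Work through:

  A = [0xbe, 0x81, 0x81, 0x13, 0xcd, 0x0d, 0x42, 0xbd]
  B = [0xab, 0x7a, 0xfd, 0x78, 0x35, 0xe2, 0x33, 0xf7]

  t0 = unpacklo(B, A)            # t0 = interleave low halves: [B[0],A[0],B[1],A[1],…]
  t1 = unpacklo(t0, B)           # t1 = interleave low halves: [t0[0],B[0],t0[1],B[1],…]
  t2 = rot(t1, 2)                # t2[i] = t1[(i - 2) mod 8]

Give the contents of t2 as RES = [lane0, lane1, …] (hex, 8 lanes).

RES = [0x81, 0x78, 0xab, 0xab, 0xbe, 0x7a, 0x7a, 0xfd]

t0 = [0xab, 0xbe, 0x7a, 0x81, 0xfd, 0x81, 0x78, 0x13]
t1 = [0xab, 0xab, 0xbe, 0x7a, 0x7a, 0xfd, 0x81, 0x78]
t2 = [0x81, 0x78, 0xab, 0xab, 0xbe, 0x7a, 0x7a, 0xfd]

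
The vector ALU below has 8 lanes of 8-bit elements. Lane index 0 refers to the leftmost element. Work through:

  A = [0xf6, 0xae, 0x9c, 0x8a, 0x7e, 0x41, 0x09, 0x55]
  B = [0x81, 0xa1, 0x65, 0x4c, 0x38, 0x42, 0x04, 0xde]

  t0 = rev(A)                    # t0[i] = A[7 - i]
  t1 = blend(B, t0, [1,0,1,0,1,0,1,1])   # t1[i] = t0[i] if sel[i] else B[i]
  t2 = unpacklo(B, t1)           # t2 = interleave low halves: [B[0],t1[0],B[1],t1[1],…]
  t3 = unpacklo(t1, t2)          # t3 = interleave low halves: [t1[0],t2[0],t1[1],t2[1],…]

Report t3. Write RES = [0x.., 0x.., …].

  t0: 55 09 41 7e 8a 9c ae f6
  t1: 55 a1 41 4c 8a 42 ae f6
  t2: 81 55 a1 a1 65 41 4c 4c
  t3: 55 81 a1 55 41 a1 4c a1

RES = [ 0x55  0x81  0xa1  0x55  0x41  0xa1  0x4c  0xa1 ]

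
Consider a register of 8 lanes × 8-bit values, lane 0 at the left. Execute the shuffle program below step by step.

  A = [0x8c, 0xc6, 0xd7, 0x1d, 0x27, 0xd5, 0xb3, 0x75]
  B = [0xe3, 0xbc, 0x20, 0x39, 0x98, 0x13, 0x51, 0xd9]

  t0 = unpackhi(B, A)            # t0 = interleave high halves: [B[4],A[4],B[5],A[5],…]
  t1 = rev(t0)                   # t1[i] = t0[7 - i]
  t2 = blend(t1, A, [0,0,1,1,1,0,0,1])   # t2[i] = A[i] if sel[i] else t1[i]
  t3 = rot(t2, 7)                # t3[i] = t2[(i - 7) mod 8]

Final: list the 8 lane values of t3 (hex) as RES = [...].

RES = [ 0xd9  0xd7  0x1d  0x27  0x13  0x27  0x75  0x75 ]

→ t0 |98|27|13|d5|51|b3|d9|75|
→ t1 |75|d9|b3|51|d5|13|27|98|
→ t2 |75|d9|d7|1d|27|13|27|75|
→ t3 |d9|d7|1d|27|13|27|75|75|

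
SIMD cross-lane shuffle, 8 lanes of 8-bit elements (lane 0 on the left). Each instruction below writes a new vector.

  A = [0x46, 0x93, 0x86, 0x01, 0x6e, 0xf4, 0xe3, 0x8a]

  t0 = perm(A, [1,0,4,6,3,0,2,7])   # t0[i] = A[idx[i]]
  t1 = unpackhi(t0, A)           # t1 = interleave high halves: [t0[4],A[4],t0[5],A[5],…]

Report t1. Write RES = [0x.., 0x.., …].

  t0: 93 46 6e e3 01 46 86 8a
  t1: 01 6e 46 f4 86 e3 8a 8a

RES = [ 0x01  0x6e  0x46  0xf4  0x86  0xe3  0x8a  0x8a ]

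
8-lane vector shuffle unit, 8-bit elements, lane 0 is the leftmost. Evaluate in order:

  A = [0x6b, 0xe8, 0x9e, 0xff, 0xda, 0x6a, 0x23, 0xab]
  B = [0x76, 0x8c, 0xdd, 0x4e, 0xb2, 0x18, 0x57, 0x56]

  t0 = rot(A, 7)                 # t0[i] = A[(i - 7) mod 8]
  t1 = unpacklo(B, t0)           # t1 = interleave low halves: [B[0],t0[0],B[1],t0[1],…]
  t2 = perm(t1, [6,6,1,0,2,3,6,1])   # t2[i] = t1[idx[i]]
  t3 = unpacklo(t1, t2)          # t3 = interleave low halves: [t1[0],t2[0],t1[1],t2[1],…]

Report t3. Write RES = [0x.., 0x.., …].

t0 = [0xe8, 0x9e, 0xff, 0xda, 0x6a, 0x23, 0xab, 0x6b]
t1 = [0x76, 0xe8, 0x8c, 0x9e, 0xdd, 0xff, 0x4e, 0xda]
t2 = [0x4e, 0x4e, 0xe8, 0x76, 0x8c, 0x9e, 0x4e, 0xe8]
t3 = [0x76, 0x4e, 0xe8, 0x4e, 0x8c, 0xe8, 0x9e, 0x76]

RES = [0x76, 0x4e, 0xe8, 0x4e, 0x8c, 0xe8, 0x9e, 0x76]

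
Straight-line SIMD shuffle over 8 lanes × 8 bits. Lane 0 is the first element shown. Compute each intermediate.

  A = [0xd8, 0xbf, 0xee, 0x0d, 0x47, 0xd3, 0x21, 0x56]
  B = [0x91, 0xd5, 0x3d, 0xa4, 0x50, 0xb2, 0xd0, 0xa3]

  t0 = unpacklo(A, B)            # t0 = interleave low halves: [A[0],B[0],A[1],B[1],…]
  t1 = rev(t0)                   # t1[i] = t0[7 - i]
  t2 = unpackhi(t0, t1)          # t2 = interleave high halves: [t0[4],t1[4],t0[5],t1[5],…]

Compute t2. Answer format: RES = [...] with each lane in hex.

RES = [ 0xee  0xd5  0x3d  0xbf  0x0d  0x91  0xa4  0xd8 ]

→ t0 |d8|91|bf|d5|ee|3d|0d|a4|
→ t1 |a4|0d|3d|ee|d5|bf|91|d8|
→ t2 |ee|d5|3d|bf|0d|91|a4|d8|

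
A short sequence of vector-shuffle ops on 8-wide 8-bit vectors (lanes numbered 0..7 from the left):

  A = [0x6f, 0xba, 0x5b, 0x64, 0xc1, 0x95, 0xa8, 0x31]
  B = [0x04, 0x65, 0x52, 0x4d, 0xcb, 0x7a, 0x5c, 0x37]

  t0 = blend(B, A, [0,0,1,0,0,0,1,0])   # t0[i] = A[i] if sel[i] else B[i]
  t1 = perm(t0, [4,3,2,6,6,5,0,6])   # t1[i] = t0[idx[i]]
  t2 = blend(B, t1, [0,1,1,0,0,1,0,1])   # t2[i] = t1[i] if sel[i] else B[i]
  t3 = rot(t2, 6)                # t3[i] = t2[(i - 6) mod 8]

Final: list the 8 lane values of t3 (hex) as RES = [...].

t0 = [0x04, 0x65, 0x5b, 0x4d, 0xcb, 0x7a, 0xa8, 0x37]
t1 = [0xcb, 0x4d, 0x5b, 0xa8, 0xa8, 0x7a, 0x04, 0xa8]
t2 = [0x04, 0x4d, 0x5b, 0x4d, 0xcb, 0x7a, 0x5c, 0xa8]
t3 = [0x5b, 0x4d, 0xcb, 0x7a, 0x5c, 0xa8, 0x04, 0x4d]

RES = [ 0x5b  0x4d  0xcb  0x7a  0x5c  0xa8  0x04  0x4d ]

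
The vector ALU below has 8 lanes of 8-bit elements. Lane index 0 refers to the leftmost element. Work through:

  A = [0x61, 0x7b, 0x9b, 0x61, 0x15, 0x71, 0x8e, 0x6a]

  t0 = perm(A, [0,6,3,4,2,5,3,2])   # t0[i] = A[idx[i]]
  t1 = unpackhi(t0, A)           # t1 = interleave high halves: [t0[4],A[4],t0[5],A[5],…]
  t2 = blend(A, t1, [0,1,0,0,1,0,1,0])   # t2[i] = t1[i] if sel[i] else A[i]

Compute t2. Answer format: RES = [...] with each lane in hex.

→ t0 |61|8e|61|15|9b|71|61|9b|
→ t1 |9b|15|71|71|61|8e|9b|6a|
→ t2 |61|15|9b|61|61|71|9b|6a|

RES = [ 0x61  0x15  0x9b  0x61  0x61  0x71  0x9b  0x6a ]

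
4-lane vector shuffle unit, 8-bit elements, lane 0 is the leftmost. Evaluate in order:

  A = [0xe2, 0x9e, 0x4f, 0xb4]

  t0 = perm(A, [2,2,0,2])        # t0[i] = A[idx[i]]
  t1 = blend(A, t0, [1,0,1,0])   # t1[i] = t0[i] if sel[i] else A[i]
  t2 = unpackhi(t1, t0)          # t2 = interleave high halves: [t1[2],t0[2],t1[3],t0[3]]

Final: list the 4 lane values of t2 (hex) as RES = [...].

→ t0 |4f|4f|e2|4f|
→ t1 |4f|9e|e2|b4|
→ t2 |e2|e2|b4|4f|

RES = [ 0xe2  0xe2  0xb4  0x4f ]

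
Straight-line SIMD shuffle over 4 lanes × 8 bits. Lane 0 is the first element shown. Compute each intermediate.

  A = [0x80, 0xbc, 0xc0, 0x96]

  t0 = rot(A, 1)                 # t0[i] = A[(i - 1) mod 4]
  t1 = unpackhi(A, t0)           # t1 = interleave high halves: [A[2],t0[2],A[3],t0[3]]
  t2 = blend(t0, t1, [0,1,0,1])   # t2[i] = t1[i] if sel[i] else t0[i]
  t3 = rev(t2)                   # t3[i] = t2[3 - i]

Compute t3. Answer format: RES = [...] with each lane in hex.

RES = [0xc0, 0xbc, 0xbc, 0x96]

→ t0 |96|80|bc|c0|
→ t1 |c0|bc|96|c0|
→ t2 |96|bc|bc|c0|
→ t3 |c0|bc|bc|96|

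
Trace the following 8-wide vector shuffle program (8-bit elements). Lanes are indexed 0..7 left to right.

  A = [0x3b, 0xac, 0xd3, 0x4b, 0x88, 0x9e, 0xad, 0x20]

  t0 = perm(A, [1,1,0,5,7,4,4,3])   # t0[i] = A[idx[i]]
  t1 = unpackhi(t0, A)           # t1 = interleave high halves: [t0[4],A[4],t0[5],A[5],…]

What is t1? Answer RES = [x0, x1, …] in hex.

→ t0 |ac|ac|3b|9e|20|88|88|4b|
→ t1 |20|88|88|9e|88|ad|4b|20|

RES = [0x20, 0x88, 0x88, 0x9e, 0x88, 0xad, 0x4b, 0x20]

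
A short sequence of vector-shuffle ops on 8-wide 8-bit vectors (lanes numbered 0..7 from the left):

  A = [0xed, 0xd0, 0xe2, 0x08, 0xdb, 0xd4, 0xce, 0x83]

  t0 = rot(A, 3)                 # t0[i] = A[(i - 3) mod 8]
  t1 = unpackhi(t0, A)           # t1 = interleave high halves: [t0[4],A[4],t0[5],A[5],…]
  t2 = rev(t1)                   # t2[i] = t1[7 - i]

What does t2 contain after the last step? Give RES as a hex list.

RES = [0x83, 0xdb, 0xce, 0x08, 0xd4, 0xe2, 0xdb, 0xd0]

  t0: d4 ce 83 ed d0 e2 08 db
  t1: d0 db e2 d4 08 ce db 83
  t2: 83 db ce 08 d4 e2 db d0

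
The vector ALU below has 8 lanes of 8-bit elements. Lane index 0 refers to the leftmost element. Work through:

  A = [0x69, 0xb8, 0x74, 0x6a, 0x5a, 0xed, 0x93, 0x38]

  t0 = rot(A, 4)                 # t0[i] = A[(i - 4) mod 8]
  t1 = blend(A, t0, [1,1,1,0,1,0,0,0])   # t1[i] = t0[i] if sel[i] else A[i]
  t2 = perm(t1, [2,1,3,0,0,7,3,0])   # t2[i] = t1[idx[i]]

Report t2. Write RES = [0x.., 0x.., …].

  t0: 5a ed 93 38 69 b8 74 6a
  t1: 5a ed 93 6a 69 ed 93 38
  t2: 93 ed 6a 5a 5a 38 6a 5a

RES = [0x93, 0xed, 0x6a, 0x5a, 0x5a, 0x38, 0x6a, 0x5a]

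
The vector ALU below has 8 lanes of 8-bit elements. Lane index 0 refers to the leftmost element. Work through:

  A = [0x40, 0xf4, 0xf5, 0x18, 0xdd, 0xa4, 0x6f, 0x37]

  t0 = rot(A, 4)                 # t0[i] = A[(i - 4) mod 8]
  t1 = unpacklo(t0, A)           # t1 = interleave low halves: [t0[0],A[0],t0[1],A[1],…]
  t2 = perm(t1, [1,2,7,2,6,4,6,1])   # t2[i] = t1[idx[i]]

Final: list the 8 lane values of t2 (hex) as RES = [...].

t0 = [0xdd, 0xa4, 0x6f, 0x37, 0x40, 0xf4, 0xf5, 0x18]
t1 = [0xdd, 0x40, 0xa4, 0xf4, 0x6f, 0xf5, 0x37, 0x18]
t2 = [0x40, 0xa4, 0x18, 0xa4, 0x37, 0x6f, 0x37, 0x40]

RES = [0x40, 0xa4, 0x18, 0xa4, 0x37, 0x6f, 0x37, 0x40]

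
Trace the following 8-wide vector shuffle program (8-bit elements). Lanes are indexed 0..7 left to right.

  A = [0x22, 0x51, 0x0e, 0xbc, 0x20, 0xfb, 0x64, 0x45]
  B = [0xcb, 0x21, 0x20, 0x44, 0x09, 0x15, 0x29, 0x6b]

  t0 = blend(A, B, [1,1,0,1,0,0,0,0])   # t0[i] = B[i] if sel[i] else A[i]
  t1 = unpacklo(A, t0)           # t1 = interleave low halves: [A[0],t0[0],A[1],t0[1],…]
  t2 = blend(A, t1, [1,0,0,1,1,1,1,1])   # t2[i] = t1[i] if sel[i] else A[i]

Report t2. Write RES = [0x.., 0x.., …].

RES = [0x22, 0x51, 0x0e, 0x21, 0x0e, 0x0e, 0xbc, 0x44]

→ t0 |cb|21|0e|44|20|fb|64|45|
→ t1 |22|cb|51|21|0e|0e|bc|44|
→ t2 |22|51|0e|21|0e|0e|bc|44|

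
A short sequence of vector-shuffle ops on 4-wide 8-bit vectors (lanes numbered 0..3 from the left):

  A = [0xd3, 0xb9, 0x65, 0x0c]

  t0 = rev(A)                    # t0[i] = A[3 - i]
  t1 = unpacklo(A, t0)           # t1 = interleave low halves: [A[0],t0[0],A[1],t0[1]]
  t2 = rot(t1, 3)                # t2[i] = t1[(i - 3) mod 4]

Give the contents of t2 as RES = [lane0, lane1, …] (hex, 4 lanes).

→ t0 |0c|65|b9|d3|
→ t1 |d3|0c|b9|65|
→ t2 |0c|b9|65|d3|

RES = [ 0x0c  0xb9  0x65  0xd3 ]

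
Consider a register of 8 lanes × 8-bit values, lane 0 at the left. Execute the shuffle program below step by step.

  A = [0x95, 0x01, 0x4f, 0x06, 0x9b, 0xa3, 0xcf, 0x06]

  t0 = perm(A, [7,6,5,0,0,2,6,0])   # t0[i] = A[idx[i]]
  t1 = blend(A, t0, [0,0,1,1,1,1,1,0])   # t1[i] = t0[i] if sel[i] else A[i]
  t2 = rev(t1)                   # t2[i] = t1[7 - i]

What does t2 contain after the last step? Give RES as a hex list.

RES = [ 0x06  0xcf  0x4f  0x95  0x95  0xa3  0x01  0x95 ]

t0 = [0x06, 0xcf, 0xa3, 0x95, 0x95, 0x4f, 0xcf, 0x95]
t1 = [0x95, 0x01, 0xa3, 0x95, 0x95, 0x4f, 0xcf, 0x06]
t2 = [0x06, 0xcf, 0x4f, 0x95, 0x95, 0xa3, 0x01, 0x95]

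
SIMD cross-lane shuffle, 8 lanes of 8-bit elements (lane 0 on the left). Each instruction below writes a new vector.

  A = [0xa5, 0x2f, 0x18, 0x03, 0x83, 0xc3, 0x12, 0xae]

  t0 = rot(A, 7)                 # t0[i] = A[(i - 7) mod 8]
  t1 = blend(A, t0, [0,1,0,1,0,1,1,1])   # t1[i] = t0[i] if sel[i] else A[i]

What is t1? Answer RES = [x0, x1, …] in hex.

→ t0 |2f|18|03|83|c3|12|ae|a5|
→ t1 |a5|18|18|83|83|12|ae|a5|

RES = [ 0xa5  0x18  0x18  0x83  0x83  0x12  0xae  0xa5 ]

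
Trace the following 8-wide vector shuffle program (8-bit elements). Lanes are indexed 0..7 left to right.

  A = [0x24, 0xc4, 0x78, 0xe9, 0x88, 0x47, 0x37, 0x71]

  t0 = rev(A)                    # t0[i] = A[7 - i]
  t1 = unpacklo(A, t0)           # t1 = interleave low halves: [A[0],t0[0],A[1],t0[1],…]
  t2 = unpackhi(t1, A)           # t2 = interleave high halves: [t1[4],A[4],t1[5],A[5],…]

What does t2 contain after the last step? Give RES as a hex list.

RES = [ 0x78  0x88  0x47  0x47  0xe9  0x37  0x88  0x71 ]

  t0: 71 37 47 88 e9 78 c4 24
  t1: 24 71 c4 37 78 47 e9 88
  t2: 78 88 47 47 e9 37 88 71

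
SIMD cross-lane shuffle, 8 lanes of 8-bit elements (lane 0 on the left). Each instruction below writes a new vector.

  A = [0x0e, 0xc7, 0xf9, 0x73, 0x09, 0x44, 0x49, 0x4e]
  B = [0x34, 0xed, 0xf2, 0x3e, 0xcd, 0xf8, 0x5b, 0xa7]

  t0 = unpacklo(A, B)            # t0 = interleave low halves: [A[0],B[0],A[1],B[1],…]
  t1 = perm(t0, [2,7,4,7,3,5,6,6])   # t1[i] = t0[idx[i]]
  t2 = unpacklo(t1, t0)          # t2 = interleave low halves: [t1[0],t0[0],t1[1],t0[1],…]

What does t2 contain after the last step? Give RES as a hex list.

RES = [0xc7, 0x0e, 0x3e, 0x34, 0xf9, 0xc7, 0x3e, 0xed]

  t0: 0e 34 c7 ed f9 f2 73 3e
  t1: c7 3e f9 3e ed f2 73 73
  t2: c7 0e 3e 34 f9 c7 3e ed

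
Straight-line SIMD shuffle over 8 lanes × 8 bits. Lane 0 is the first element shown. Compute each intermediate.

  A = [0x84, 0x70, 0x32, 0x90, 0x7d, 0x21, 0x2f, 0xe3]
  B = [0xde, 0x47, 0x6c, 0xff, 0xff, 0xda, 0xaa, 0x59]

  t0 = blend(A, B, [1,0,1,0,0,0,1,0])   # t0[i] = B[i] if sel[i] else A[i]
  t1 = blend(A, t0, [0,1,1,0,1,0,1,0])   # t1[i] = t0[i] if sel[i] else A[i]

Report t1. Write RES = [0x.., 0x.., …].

RES = [0x84, 0x70, 0x6c, 0x90, 0x7d, 0x21, 0xaa, 0xe3]

t0 = [0xde, 0x70, 0x6c, 0x90, 0x7d, 0x21, 0xaa, 0xe3]
t1 = [0x84, 0x70, 0x6c, 0x90, 0x7d, 0x21, 0xaa, 0xe3]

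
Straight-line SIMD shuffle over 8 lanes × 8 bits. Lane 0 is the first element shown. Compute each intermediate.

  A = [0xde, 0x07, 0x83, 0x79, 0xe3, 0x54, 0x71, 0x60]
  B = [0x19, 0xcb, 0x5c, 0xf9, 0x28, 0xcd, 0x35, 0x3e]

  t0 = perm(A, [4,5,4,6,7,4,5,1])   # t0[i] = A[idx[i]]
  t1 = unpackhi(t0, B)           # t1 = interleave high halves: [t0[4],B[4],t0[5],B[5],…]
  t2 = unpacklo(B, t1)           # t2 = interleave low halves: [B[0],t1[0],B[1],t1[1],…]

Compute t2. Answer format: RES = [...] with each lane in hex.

t0 = [0xe3, 0x54, 0xe3, 0x71, 0x60, 0xe3, 0x54, 0x07]
t1 = [0x60, 0x28, 0xe3, 0xcd, 0x54, 0x35, 0x07, 0x3e]
t2 = [0x19, 0x60, 0xcb, 0x28, 0x5c, 0xe3, 0xf9, 0xcd]

RES = [0x19, 0x60, 0xcb, 0x28, 0x5c, 0xe3, 0xf9, 0xcd]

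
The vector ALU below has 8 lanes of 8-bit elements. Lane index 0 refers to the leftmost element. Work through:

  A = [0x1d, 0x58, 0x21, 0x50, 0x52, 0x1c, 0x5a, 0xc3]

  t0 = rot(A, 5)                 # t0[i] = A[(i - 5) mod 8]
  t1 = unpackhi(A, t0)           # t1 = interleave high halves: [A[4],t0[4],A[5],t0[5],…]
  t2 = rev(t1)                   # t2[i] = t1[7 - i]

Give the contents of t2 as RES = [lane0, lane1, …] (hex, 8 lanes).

t0 = [0x50, 0x52, 0x1c, 0x5a, 0xc3, 0x1d, 0x58, 0x21]
t1 = [0x52, 0xc3, 0x1c, 0x1d, 0x5a, 0x58, 0xc3, 0x21]
t2 = [0x21, 0xc3, 0x58, 0x5a, 0x1d, 0x1c, 0xc3, 0x52]

RES = [ 0x21  0xc3  0x58  0x5a  0x1d  0x1c  0xc3  0x52 ]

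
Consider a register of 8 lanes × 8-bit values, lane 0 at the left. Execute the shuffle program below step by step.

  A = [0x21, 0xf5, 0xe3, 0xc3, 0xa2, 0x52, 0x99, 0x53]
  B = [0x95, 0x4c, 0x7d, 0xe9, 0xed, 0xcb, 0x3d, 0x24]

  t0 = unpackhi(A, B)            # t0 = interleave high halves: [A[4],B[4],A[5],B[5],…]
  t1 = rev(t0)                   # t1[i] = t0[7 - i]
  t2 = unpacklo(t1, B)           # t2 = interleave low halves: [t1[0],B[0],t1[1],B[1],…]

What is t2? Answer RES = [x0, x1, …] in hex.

  t0: a2 ed 52 cb 99 3d 53 24
  t1: 24 53 3d 99 cb 52 ed a2
  t2: 24 95 53 4c 3d 7d 99 e9

RES = [ 0x24  0x95  0x53  0x4c  0x3d  0x7d  0x99  0xe9 ]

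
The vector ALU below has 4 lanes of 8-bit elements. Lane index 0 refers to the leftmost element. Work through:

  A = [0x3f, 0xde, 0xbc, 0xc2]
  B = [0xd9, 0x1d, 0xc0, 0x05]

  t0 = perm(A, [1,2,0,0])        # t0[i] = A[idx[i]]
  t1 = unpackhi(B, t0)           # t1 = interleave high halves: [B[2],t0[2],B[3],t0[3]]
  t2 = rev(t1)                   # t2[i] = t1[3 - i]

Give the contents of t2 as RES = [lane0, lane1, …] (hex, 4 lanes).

RES = [ 0x3f  0x05  0x3f  0xc0 ]

  t0: de bc 3f 3f
  t1: c0 3f 05 3f
  t2: 3f 05 3f c0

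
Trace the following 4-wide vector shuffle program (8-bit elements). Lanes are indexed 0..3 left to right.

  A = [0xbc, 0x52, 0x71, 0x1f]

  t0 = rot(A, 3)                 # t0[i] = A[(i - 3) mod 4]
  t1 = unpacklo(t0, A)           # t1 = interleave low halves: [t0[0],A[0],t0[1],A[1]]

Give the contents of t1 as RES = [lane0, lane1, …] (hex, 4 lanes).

  t0: 52 71 1f bc
  t1: 52 bc 71 52

RES = [ 0x52  0xbc  0x71  0x52 ]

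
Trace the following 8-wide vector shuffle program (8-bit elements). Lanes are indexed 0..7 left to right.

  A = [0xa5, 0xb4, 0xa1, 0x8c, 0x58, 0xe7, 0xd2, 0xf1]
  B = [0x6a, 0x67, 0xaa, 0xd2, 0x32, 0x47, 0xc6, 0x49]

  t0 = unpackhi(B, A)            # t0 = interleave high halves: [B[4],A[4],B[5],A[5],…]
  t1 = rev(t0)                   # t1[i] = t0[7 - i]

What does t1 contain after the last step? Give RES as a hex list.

RES = [ 0xf1  0x49  0xd2  0xc6  0xe7  0x47  0x58  0x32 ]

  t0: 32 58 47 e7 c6 d2 49 f1
  t1: f1 49 d2 c6 e7 47 58 32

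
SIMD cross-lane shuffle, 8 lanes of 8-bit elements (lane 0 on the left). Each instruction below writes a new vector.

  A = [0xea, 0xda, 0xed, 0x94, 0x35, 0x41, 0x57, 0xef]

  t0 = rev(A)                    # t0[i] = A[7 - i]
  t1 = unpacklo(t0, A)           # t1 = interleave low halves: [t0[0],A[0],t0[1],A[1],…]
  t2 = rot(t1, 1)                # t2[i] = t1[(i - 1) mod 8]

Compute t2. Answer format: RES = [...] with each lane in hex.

t0 = [0xef, 0x57, 0x41, 0x35, 0x94, 0xed, 0xda, 0xea]
t1 = [0xef, 0xea, 0x57, 0xda, 0x41, 0xed, 0x35, 0x94]
t2 = [0x94, 0xef, 0xea, 0x57, 0xda, 0x41, 0xed, 0x35]

RES = [0x94, 0xef, 0xea, 0x57, 0xda, 0x41, 0xed, 0x35]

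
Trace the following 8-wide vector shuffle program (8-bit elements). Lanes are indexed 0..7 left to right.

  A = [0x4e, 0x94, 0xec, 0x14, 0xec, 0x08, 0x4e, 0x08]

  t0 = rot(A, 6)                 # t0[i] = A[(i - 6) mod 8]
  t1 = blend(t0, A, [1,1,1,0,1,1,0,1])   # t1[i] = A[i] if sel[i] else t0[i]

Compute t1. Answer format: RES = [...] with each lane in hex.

RES = [0x4e, 0x94, 0xec, 0x08, 0xec, 0x08, 0x4e, 0x08]

t0 = [0xec, 0x14, 0xec, 0x08, 0x4e, 0x08, 0x4e, 0x94]
t1 = [0x4e, 0x94, 0xec, 0x08, 0xec, 0x08, 0x4e, 0x08]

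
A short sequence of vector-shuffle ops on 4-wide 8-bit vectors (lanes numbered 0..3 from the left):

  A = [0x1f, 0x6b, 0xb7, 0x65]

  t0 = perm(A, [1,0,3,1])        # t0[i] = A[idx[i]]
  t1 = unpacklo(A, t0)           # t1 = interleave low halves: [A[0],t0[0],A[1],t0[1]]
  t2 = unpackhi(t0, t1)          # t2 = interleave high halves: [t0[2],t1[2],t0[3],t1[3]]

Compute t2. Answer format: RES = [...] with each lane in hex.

t0 = [0x6b, 0x1f, 0x65, 0x6b]
t1 = [0x1f, 0x6b, 0x6b, 0x1f]
t2 = [0x65, 0x6b, 0x6b, 0x1f]

RES = [ 0x65  0x6b  0x6b  0x1f ]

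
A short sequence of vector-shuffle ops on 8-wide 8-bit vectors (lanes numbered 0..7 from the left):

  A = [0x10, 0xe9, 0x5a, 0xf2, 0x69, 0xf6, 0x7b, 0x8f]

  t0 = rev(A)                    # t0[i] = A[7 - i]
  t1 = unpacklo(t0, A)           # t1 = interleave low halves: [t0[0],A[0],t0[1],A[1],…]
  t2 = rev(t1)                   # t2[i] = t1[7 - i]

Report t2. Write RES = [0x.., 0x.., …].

  t0: 8f 7b f6 69 f2 5a e9 10
  t1: 8f 10 7b e9 f6 5a 69 f2
  t2: f2 69 5a f6 e9 7b 10 8f

RES = [ 0xf2  0x69  0x5a  0xf6  0xe9  0x7b  0x10  0x8f ]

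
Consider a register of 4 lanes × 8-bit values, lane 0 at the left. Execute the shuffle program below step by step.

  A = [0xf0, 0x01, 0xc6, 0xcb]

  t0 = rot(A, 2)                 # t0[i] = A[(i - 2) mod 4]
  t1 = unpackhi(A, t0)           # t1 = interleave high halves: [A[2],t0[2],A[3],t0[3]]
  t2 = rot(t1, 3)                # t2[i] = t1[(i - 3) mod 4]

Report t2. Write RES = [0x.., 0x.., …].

  t0: c6 cb f0 01
  t1: c6 f0 cb 01
  t2: f0 cb 01 c6

RES = [ 0xf0  0xcb  0x01  0xc6 ]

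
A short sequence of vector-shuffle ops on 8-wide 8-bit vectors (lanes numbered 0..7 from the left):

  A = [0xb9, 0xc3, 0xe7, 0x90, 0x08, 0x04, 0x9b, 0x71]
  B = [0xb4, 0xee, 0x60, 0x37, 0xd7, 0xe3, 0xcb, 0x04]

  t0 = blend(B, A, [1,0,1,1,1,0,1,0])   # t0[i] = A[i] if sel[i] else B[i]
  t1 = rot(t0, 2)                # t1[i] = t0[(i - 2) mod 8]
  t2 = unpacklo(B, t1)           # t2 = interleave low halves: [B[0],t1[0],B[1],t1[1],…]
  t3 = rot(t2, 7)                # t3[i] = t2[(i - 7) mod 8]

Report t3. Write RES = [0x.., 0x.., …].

RES = [ 0x9b  0xee  0x04  0x60  0xb9  0x37  0xee  0xb4 ]

t0 = [0xb9, 0xee, 0xe7, 0x90, 0x08, 0xe3, 0x9b, 0x04]
t1 = [0x9b, 0x04, 0xb9, 0xee, 0xe7, 0x90, 0x08, 0xe3]
t2 = [0xb4, 0x9b, 0xee, 0x04, 0x60, 0xb9, 0x37, 0xee]
t3 = [0x9b, 0xee, 0x04, 0x60, 0xb9, 0x37, 0xee, 0xb4]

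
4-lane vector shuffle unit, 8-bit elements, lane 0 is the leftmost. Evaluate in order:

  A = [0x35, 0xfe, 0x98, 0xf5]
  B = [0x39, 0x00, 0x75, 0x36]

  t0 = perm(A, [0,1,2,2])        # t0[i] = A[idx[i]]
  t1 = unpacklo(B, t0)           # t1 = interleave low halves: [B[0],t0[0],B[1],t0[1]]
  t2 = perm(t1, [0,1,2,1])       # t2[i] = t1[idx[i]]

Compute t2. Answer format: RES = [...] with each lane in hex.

RES = [0x39, 0x35, 0x00, 0x35]

t0 = [0x35, 0xfe, 0x98, 0x98]
t1 = [0x39, 0x35, 0x00, 0xfe]
t2 = [0x39, 0x35, 0x00, 0x35]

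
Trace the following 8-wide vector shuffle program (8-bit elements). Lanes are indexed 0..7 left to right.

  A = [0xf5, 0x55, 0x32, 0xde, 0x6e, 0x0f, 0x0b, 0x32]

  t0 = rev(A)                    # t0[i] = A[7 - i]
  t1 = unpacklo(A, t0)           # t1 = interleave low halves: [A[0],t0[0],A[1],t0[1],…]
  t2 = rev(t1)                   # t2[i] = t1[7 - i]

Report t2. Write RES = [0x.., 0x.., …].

  t0: 32 0b 0f 6e de 32 55 f5
  t1: f5 32 55 0b 32 0f de 6e
  t2: 6e de 0f 32 0b 55 32 f5

RES = [ 0x6e  0xde  0x0f  0x32  0x0b  0x55  0x32  0xf5 ]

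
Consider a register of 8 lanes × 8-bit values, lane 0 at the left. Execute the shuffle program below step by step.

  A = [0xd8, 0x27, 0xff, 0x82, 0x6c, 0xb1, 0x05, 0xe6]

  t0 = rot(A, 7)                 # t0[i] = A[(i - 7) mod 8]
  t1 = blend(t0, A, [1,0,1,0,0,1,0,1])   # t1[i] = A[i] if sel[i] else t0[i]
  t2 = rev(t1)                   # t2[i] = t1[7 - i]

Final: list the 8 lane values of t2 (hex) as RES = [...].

RES = [ 0xe6  0xe6  0xb1  0xb1  0x6c  0xff  0xff  0xd8 ]

  t0: 27 ff 82 6c b1 05 e6 d8
  t1: d8 ff ff 6c b1 b1 e6 e6
  t2: e6 e6 b1 b1 6c ff ff d8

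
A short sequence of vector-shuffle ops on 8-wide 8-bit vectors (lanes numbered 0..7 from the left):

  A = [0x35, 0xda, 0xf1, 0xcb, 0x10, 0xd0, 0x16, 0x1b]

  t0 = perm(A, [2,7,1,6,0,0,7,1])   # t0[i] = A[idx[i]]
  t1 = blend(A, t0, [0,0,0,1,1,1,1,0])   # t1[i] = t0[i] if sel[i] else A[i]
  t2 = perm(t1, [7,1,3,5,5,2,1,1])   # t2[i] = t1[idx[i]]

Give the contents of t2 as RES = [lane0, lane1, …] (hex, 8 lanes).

RES = [ 0x1b  0xda  0x16  0x35  0x35  0xf1  0xda  0xda ]

→ t0 |f1|1b|da|16|35|35|1b|da|
→ t1 |35|da|f1|16|35|35|1b|1b|
→ t2 |1b|da|16|35|35|f1|da|da|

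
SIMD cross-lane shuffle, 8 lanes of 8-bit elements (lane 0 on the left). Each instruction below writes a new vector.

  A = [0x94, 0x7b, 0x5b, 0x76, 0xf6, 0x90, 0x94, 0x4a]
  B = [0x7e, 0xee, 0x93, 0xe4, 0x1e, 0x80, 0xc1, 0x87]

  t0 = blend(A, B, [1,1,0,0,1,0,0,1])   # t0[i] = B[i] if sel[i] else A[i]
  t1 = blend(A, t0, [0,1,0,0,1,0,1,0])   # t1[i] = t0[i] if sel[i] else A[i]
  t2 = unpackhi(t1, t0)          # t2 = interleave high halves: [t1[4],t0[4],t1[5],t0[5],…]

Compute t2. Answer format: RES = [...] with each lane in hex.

RES = [0x1e, 0x1e, 0x90, 0x90, 0x94, 0x94, 0x4a, 0x87]

  t0: 7e ee 5b 76 1e 90 94 87
  t1: 94 ee 5b 76 1e 90 94 4a
  t2: 1e 1e 90 90 94 94 4a 87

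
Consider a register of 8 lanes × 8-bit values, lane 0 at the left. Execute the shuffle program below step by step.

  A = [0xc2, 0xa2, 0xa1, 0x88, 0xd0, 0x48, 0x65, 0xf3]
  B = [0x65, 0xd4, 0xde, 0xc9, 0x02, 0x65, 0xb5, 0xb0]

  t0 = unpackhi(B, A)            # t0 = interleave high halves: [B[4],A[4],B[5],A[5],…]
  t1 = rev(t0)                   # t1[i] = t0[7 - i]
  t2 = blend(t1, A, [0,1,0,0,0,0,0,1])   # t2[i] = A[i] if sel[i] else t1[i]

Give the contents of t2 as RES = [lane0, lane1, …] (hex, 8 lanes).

RES = [ 0xf3  0xa2  0x65  0xb5  0x48  0x65  0xd0  0xf3 ]

  t0: 02 d0 65 48 b5 65 b0 f3
  t1: f3 b0 65 b5 48 65 d0 02
  t2: f3 a2 65 b5 48 65 d0 f3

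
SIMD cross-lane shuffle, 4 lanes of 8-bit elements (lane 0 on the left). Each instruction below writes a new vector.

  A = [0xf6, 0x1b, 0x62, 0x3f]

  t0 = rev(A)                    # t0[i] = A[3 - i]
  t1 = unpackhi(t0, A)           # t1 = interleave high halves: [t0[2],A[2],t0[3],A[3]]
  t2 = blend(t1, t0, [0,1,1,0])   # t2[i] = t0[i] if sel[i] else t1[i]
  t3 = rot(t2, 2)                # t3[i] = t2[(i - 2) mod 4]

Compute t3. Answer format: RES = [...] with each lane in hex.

→ t0 |3f|62|1b|f6|
→ t1 |1b|62|f6|3f|
→ t2 |1b|62|1b|3f|
→ t3 |1b|3f|1b|62|

RES = [0x1b, 0x3f, 0x1b, 0x62]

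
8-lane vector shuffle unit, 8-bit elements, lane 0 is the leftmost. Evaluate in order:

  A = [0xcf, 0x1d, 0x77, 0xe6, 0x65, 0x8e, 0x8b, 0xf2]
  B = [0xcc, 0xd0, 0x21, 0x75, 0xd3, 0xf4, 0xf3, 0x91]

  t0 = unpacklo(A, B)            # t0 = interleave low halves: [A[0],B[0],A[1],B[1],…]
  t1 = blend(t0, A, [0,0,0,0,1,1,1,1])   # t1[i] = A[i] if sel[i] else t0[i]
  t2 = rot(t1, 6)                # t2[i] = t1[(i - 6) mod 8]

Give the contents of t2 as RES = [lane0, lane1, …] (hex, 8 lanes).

RES = [ 0x1d  0xd0  0x65  0x8e  0x8b  0xf2  0xcf  0xcc ]

  t0: cf cc 1d d0 77 21 e6 75
  t1: cf cc 1d d0 65 8e 8b f2
  t2: 1d d0 65 8e 8b f2 cf cc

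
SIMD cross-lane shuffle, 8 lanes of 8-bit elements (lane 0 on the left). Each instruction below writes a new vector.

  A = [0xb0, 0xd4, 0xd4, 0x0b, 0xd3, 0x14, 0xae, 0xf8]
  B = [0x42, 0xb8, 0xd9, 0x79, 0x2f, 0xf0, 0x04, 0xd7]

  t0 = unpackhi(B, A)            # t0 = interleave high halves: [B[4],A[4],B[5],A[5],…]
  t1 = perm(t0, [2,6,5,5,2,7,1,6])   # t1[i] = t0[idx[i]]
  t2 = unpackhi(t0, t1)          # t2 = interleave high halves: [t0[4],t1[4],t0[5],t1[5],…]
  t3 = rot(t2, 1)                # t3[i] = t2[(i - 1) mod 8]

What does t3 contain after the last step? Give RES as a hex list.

RES = [0xd7, 0x04, 0xf0, 0xae, 0xf8, 0xd7, 0xd3, 0xf8]

→ t0 |2f|d3|f0|14|04|ae|d7|f8|
→ t1 |f0|d7|ae|ae|f0|f8|d3|d7|
→ t2 |04|f0|ae|f8|d7|d3|f8|d7|
→ t3 |d7|04|f0|ae|f8|d7|d3|f8|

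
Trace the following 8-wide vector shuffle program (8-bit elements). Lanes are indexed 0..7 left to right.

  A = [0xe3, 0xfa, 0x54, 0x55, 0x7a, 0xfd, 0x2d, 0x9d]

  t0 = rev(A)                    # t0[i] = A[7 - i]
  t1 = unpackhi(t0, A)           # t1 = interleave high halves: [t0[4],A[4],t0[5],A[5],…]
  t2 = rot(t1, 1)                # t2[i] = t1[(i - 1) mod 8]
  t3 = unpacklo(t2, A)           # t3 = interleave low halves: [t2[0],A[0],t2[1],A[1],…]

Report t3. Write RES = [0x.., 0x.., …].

RES = [ 0x9d  0xe3  0x55  0xfa  0x7a  0x54  0x54  0x55 ]

→ t0 |9d|2d|fd|7a|55|54|fa|e3|
→ t1 |55|7a|54|fd|fa|2d|e3|9d|
→ t2 |9d|55|7a|54|fd|fa|2d|e3|
→ t3 |9d|e3|55|fa|7a|54|54|55|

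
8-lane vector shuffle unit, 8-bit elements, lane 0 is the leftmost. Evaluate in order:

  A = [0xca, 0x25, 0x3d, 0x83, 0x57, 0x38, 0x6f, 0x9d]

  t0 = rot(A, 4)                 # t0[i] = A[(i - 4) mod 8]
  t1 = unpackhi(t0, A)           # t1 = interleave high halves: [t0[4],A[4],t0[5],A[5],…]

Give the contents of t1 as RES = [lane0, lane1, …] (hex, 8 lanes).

  t0: 57 38 6f 9d ca 25 3d 83
  t1: ca 57 25 38 3d 6f 83 9d

RES = [0xca, 0x57, 0x25, 0x38, 0x3d, 0x6f, 0x83, 0x9d]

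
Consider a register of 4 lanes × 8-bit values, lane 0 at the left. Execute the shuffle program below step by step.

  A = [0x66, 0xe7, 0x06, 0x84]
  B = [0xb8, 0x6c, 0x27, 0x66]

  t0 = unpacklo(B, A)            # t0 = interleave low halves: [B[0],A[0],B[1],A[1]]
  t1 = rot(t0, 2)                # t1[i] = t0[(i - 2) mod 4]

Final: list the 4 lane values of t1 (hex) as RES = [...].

  t0: b8 66 6c e7
  t1: 6c e7 b8 66

RES = [ 0x6c  0xe7  0xb8  0x66 ]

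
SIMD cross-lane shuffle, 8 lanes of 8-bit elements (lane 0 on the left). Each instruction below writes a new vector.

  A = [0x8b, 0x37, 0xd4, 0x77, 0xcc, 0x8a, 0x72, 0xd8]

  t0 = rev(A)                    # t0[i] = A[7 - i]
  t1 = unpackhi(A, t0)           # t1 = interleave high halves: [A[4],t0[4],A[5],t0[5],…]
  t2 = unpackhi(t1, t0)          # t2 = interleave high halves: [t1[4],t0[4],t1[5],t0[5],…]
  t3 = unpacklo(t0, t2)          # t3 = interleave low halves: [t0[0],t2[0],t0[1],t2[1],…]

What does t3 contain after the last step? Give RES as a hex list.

RES = [0xd8, 0x72, 0x72, 0x77, 0x8a, 0x37, 0xcc, 0xd4]

→ t0 |d8|72|8a|cc|77|d4|37|8b|
→ t1 |cc|77|8a|d4|72|37|d8|8b|
→ t2 |72|77|37|d4|d8|37|8b|8b|
→ t3 |d8|72|72|77|8a|37|cc|d4|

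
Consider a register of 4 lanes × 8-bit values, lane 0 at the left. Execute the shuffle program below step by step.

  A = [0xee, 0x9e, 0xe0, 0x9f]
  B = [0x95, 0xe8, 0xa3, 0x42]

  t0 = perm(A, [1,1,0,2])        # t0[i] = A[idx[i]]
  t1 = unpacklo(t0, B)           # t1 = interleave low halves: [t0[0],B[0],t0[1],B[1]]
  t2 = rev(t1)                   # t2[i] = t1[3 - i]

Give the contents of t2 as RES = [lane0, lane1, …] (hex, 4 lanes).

RES = [ 0xe8  0x9e  0x95  0x9e ]

t0 = [0x9e, 0x9e, 0xee, 0xe0]
t1 = [0x9e, 0x95, 0x9e, 0xe8]
t2 = [0xe8, 0x9e, 0x95, 0x9e]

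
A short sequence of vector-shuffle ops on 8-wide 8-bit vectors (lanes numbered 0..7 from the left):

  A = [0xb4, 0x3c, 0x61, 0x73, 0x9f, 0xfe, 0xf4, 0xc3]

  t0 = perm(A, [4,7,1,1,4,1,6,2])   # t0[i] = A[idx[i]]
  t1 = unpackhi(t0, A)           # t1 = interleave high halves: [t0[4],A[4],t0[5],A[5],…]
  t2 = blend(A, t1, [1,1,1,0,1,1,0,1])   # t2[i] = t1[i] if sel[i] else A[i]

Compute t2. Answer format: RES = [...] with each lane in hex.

  t0: 9f c3 3c 3c 9f 3c f4 61
  t1: 9f 9f 3c fe f4 f4 61 c3
  t2: 9f 9f 3c 73 f4 f4 f4 c3

RES = [0x9f, 0x9f, 0x3c, 0x73, 0xf4, 0xf4, 0xf4, 0xc3]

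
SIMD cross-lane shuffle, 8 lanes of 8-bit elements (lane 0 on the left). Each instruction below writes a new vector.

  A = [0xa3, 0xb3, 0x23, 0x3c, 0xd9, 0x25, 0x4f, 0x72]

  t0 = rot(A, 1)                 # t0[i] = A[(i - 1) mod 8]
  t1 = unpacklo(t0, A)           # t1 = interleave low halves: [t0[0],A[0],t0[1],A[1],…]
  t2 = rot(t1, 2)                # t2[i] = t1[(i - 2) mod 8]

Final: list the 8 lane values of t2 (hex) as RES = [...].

RES = [ 0x23  0x3c  0x72  0xa3  0xa3  0xb3  0xb3  0x23 ]

→ t0 |72|a3|b3|23|3c|d9|25|4f|
→ t1 |72|a3|a3|b3|b3|23|23|3c|
→ t2 |23|3c|72|a3|a3|b3|b3|23|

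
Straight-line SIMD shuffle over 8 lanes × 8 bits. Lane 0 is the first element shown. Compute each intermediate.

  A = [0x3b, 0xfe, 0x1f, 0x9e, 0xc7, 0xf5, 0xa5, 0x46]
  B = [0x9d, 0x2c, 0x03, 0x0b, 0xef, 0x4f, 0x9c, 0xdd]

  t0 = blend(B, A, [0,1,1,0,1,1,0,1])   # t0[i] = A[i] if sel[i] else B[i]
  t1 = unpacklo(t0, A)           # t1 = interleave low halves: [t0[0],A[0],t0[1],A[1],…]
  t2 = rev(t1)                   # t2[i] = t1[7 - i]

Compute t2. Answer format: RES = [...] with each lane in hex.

→ t0 |9d|fe|1f|0b|c7|f5|9c|46|
→ t1 |9d|3b|fe|fe|1f|1f|0b|9e|
→ t2 |9e|0b|1f|1f|fe|fe|3b|9d|

RES = [0x9e, 0x0b, 0x1f, 0x1f, 0xfe, 0xfe, 0x3b, 0x9d]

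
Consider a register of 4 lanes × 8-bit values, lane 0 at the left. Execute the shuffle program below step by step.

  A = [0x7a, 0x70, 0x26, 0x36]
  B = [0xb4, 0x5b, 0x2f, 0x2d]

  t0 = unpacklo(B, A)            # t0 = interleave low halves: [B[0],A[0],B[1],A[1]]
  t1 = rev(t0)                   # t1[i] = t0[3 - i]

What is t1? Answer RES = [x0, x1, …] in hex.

RES = [ 0x70  0x5b  0x7a  0xb4 ]

→ t0 |b4|7a|5b|70|
→ t1 |70|5b|7a|b4|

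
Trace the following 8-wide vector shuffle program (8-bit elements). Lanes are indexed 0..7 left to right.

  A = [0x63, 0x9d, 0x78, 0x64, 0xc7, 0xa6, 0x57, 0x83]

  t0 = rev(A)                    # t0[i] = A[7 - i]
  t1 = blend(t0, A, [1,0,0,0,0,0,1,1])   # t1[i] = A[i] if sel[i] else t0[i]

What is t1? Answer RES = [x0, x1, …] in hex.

RES = [ 0x63  0x57  0xa6  0xc7  0x64  0x78  0x57  0x83 ]

→ t0 |83|57|a6|c7|64|78|9d|63|
→ t1 |63|57|a6|c7|64|78|57|83|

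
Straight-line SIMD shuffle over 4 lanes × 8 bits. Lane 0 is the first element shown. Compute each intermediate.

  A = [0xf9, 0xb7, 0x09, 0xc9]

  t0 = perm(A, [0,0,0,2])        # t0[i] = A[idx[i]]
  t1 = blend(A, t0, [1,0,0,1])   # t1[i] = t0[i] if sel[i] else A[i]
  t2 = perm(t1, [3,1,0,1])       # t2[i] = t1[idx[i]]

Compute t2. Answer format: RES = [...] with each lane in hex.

RES = [ 0x09  0xb7  0xf9  0xb7 ]

  t0: f9 f9 f9 09
  t1: f9 b7 09 09
  t2: 09 b7 f9 b7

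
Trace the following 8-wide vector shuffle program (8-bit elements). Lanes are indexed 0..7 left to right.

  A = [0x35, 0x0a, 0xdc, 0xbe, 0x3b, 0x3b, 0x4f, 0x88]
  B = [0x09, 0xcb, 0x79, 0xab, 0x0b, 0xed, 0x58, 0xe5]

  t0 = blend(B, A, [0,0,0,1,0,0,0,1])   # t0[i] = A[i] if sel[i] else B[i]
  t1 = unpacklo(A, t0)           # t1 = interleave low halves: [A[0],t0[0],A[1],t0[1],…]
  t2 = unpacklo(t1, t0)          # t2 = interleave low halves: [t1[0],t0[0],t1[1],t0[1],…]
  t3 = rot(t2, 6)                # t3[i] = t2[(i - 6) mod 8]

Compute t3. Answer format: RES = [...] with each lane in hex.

→ t0 |09|cb|79|be|0b|ed|58|88|
→ t1 |35|09|0a|cb|dc|79|be|be|
→ t2 |35|09|09|cb|0a|79|cb|be|
→ t3 |09|cb|0a|79|cb|be|35|09|

RES = [0x09, 0xcb, 0x0a, 0x79, 0xcb, 0xbe, 0x35, 0x09]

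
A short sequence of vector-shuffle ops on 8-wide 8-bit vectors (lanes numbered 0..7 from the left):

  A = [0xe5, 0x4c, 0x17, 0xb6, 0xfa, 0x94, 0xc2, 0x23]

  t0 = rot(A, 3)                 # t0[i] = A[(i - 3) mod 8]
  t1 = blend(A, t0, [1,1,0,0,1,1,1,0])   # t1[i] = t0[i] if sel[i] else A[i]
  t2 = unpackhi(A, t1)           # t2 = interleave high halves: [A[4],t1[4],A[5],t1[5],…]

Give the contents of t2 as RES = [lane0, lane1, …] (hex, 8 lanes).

t0 = [0x94, 0xc2, 0x23, 0xe5, 0x4c, 0x17, 0xb6, 0xfa]
t1 = [0x94, 0xc2, 0x17, 0xb6, 0x4c, 0x17, 0xb6, 0x23]
t2 = [0xfa, 0x4c, 0x94, 0x17, 0xc2, 0xb6, 0x23, 0x23]

RES = [ 0xfa  0x4c  0x94  0x17  0xc2  0xb6  0x23  0x23 ]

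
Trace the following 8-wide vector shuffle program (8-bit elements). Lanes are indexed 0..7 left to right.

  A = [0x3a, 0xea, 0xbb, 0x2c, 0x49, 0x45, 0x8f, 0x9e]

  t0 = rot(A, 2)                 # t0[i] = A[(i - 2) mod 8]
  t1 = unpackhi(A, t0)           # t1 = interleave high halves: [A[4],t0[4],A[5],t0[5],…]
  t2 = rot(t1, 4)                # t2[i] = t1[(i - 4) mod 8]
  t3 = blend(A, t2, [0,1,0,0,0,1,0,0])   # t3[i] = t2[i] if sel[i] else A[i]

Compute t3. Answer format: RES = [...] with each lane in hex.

t0 = [0x8f, 0x9e, 0x3a, 0xea, 0xbb, 0x2c, 0x49, 0x45]
t1 = [0x49, 0xbb, 0x45, 0x2c, 0x8f, 0x49, 0x9e, 0x45]
t2 = [0x8f, 0x49, 0x9e, 0x45, 0x49, 0xbb, 0x45, 0x2c]
t3 = [0x3a, 0x49, 0xbb, 0x2c, 0x49, 0xbb, 0x8f, 0x9e]

RES = [ 0x3a  0x49  0xbb  0x2c  0x49  0xbb  0x8f  0x9e ]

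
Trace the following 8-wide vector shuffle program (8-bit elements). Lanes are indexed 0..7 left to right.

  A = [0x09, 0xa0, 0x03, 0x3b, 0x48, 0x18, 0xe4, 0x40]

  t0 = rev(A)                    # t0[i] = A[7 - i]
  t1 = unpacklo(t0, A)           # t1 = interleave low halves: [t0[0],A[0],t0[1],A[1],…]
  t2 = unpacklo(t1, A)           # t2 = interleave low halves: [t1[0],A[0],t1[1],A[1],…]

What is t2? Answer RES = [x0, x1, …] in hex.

  t0: 40 e4 18 48 3b 03 a0 09
  t1: 40 09 e4 a0 18 03 48 3b
  t2: 40 09 09 a0 e4 03 a0 3b

RES = [ 0x40  0x09  0x09  0xa0  0xe4  0x03  0xa0  0x3b ]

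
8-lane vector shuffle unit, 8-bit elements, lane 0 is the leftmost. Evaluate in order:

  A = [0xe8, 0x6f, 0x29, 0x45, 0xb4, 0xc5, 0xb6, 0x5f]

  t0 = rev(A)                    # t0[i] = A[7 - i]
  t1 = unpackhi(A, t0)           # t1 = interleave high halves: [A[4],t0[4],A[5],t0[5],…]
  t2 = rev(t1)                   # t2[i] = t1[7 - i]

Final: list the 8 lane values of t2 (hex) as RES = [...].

→ t0 |5f|b6|c5|b4|45|29|6f|e8|
→ t1 |b4|45|c5|29|b6|6f|5f|e8|
→ t2 |e8|5f|6f|b6|29|c5|45|b4|

RES = [ 0xe8  0x5f  0x6f  0xb6  0x29  0xc5  0x45  0xb4 ]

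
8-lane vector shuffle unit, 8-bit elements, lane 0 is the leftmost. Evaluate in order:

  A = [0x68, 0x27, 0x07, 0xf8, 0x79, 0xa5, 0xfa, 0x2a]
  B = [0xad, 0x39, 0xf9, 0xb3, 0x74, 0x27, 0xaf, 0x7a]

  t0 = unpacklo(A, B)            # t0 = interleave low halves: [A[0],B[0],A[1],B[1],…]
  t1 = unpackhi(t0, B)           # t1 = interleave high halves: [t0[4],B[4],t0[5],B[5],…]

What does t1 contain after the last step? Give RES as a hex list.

t0 = [0x68, 0xad, 0x27, 0x39, 0x07, 0xf9, 0xf8, 0xb3]
t1 = [0x07, 0x74, 0xf9, 0x27, 0xf8, 0xaf, 0xb3, 0x7a]

RES = [ 0x07  0x74  0xf9  0x27  0xf8  0xaf  0xb3  0x7a ]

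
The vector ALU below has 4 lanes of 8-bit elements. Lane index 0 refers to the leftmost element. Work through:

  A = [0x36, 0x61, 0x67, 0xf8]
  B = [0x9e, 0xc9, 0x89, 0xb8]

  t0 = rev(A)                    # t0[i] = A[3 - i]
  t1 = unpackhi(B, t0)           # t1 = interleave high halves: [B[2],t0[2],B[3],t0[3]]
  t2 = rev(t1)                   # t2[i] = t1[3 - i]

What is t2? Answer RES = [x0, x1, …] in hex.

→ t0 |f8|67|61|36|
→ t1 |89|61|b8|36|
→ t2 |36|b8|61|89|

RES = [ 0x36  0xb8  0x61  0x89 ]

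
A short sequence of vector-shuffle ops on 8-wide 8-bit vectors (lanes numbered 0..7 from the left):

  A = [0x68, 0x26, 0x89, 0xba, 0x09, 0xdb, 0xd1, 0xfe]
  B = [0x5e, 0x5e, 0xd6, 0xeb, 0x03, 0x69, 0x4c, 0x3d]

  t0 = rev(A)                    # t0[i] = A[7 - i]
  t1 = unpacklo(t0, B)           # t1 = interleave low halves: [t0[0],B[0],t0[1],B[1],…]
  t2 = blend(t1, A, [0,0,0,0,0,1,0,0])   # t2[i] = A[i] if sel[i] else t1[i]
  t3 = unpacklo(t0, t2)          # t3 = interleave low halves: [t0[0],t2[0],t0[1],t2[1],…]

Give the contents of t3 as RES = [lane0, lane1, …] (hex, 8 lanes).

RES = [0xfe, 0xfe, 0xd1, 0x5e, 0xdb, 0xd1, 0x09, 0x5e]

  t0: fe d1 db 09 ba 89 26 68
  t1: fe 5e d1 5e db d6 09 eb
  t2: fe 5e d1 5e db db 09 eb
  t3: fe fe d1 5e db d1 09 5e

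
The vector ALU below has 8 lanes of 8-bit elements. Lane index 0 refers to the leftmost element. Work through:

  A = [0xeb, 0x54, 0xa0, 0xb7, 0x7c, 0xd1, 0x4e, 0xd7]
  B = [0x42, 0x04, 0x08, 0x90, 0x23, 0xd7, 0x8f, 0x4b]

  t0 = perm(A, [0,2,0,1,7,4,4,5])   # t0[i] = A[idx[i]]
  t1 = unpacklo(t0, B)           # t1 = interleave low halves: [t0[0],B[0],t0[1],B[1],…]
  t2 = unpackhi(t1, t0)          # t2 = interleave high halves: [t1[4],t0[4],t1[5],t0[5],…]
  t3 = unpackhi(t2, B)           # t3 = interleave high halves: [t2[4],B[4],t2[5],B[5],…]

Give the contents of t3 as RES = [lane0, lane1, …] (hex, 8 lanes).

RES = [ 0x54  0x23  0x7c  0xd7  0x90  0x8f  0xd1  0x4b ]

t0 = [0xeb, 0xa0, 0xeb, 0x54, 0xd7, 0x7c, 0x7c, 0xd1]
t1 = [0xeb, 0x42, 0xa0, 0x04, 0xeb, 0x08, 0x54, 0x90]
t2 = [0xeb, 0xd7, 0x08, 0x7c, 0x54, 0x7c, 0x90, 0xd1]
t3 = [0x54, 0x23, 0x7c, 0xd7, 0x90, 0x8f, 0xd1, 0x4b]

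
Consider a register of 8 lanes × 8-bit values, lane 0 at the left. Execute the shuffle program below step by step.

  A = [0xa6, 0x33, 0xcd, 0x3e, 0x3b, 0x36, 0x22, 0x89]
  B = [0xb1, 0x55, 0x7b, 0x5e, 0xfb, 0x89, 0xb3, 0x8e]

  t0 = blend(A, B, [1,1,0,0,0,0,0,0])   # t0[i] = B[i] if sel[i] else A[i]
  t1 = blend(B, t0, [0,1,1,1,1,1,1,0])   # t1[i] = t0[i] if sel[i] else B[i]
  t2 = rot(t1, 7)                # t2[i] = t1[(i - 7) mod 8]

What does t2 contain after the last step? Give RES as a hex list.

  t0: b1 55 cd 3e 3b 36 22 89
  t1: b1 55 cd 3e 3b 36 22 8e
  t2: 55 cd 3e 3b 36 22 8e b1

RES = [ 0x55  0xcd  0x3e  0x3b  0x36  0x22  0x8e  0xb1 ]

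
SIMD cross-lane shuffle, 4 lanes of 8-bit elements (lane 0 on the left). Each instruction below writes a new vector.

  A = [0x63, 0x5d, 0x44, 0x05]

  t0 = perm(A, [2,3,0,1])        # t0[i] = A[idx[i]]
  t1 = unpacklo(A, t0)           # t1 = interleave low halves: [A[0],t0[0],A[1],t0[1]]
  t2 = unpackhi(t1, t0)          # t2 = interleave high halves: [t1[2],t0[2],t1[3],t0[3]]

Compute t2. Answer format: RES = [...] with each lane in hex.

RES = [ 0x5d  0x63  0x05  0x5d ]

t0 = [0x44, 0x05, 0x63, 0x5d]
t1 = [0x63, 0x44, 0x5d, 0x05]
t2 = [0x5d, 0x63, 0x05, 0x5d]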